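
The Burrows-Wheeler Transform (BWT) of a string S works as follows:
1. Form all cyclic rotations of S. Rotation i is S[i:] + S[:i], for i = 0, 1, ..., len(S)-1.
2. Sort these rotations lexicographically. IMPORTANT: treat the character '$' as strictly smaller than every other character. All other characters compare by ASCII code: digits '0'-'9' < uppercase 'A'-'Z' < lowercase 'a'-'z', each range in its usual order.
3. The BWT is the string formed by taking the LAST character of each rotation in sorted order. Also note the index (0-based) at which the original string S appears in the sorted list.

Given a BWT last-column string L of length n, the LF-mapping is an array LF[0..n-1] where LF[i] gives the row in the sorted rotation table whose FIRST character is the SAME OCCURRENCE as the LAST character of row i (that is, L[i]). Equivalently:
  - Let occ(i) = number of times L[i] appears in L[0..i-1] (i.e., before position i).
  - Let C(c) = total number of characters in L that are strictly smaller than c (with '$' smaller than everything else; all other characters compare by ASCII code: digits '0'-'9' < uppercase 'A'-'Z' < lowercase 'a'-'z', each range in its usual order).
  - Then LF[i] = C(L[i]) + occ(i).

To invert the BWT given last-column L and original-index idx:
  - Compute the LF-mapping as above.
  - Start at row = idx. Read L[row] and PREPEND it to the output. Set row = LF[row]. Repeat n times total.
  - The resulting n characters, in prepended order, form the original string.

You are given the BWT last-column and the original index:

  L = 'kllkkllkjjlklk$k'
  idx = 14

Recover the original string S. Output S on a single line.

Answer: lljklkkljkllkkk$

Derivation:
LF mapping: 3 10 11 4 5 12 13 6 1 2 14 7 15 8 0 9
Walk LF starting at row 14, prepending L[row]:
  step 1: row=14, L[14]='$', prepend. Next row=LF[14]=0
  step 2: row=0, L[0]='k', prepend. Next row=LF[0]=3
  step 3: row=3, L[3]='k', prepend. Next row=LF[3]=4
  step 4: row=4, L[4]='k', prepend. Next row=LF[4]=5
  step 5: row=5, L[5]='l', prepend. Next row=LF[5]=12
  step 6: row=12, L[12]='l', prepend. Next row=LF[12]=15
  step 7: row=15, L[15]='k', prepend. Next row=LF[15]=9
  step 8: row=9, L[9]='j', prepend. Next row=LF[9]=2
  step 9: row=2, L[2]='l', prepend. Next row=LF[2]=11
  step 10: row=11, L[11]='k', prepend. Next row=LF[11]=7
  step 11: row=7, L[7]='k', prepend. Next row=LF[7]=6
  step 12: row=6, L[6]='l', prepend. Next row=LF[6]=13
  step 13: row=13, L[13]='k', prepend. Next row=LF[13]=8
  step 14: row=8, L[8]='j', prepend. Next row=LF[8]=1
  step 15: row=1, L[1]='l', prepend. Next row=LF[1]=10
  step 16: row=10, L[10]='l', prepend. Next row=LF[10]=14
Reversed output: lljklkkljkllkkk$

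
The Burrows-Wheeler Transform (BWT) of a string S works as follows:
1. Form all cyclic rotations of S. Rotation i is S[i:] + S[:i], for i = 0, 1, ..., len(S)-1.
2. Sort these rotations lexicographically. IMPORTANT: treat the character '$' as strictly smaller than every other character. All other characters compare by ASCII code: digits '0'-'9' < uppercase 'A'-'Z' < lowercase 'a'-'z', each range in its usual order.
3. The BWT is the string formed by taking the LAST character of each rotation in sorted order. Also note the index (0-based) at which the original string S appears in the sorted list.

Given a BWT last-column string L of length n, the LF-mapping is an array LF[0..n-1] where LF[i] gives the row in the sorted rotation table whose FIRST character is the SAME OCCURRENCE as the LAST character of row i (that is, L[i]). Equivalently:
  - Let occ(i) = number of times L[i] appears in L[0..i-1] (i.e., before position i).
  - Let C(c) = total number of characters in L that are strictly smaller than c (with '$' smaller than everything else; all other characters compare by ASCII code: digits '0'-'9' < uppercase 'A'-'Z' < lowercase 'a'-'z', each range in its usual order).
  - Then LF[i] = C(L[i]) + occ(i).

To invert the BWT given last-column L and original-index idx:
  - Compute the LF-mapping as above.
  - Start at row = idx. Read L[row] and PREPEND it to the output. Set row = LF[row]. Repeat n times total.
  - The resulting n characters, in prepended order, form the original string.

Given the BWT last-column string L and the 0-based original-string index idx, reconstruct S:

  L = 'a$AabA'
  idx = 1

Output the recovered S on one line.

Answer: AAbaa$

Derivation:
LF mapping: 3 0 1 4 5 2
Walk LF starting at row 1, prepending L[row]:
  step 1: row=1, L[1]='$', prepend. Next row=LF[1]=0
  step 2: row=0, L[0]='a', prepend. Next row=LF[0]=3
  step 3: row=3, L[3]='a', prepend. Next row=LF[3]=4
  step 4: row=4, L[4]='b', prepend. Next row=LF[4]=5
  step 5: row=5, L[5]='A', prepend. Next row=LF[5]=2
  step 6: row=2, L[2]='A', prepend. Next row=LF[2]=1
Reversed output: AAbaa$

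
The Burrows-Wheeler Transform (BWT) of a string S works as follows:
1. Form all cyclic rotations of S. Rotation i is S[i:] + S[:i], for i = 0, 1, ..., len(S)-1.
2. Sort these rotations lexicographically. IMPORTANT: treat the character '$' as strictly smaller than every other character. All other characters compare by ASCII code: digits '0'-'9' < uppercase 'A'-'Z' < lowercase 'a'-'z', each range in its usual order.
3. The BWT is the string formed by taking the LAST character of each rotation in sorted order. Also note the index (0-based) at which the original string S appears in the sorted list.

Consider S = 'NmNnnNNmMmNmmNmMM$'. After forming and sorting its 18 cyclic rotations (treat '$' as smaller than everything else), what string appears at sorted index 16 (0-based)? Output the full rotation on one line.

Answer: nNNmMmNmmNmMM$NmNn

Derivation:
All 18 rotations (rotation i = S[i:]+S[:i]):
  rot[0] = NmNnnNNmMmNmmNmMM$
  rot[1] = mNnnNNmMmNmmNmMM$N
  rot[2] = NnnNNmMmNmmNmMM$Nm
  rot[3] = nnNNmMmNmmNmMM$NmN
  rot[4] = nNNmMmNmmNmMM$NmNn
  rot[5] = NNmMmNmmNmMM$NmNnn
  rot[6] = NmMmNmmNmMM$NmNnnN
  rot[7] = mMmNmmNmMM$NmNnnNN
  rot[8] = MmNmmNmMM$NmNnnNNm
  rot[9] = mNmmNmMM$NmNnnNNmM
  rot[10] = NmmNmMM$NmNnnNNmMm
  rot[11] = mmNmMM$NmNnnNNmMmN
  rot[12] = mNmMM$NmNnnNNmMmNm
  rot[13] = NmMM$NmNnnNNmMmNmm
  rot[14] = mMM$NmNnnNNmMmNmmN
  rot[15] = MM$NmNnnNNmMmNmmNm
  rot[16] = M$NmNnnNNmMmNmmNmM
  rot[17] = $NmNnnNNmMmNmmNmMM
Sorted (with $ < everything):
  sorted[0] = $NmNnnNNmMmNmmNmMM
  sorted[1] = M$NmNnnNNmMmNmmNmM
  sorted[2] = MM$NmNnnNNmMmNmmNm
  sorted[3] = MmNmmNmMM$NmNnnNNm
  sorted[4] = NNmMmNmmNmMM$NmNnn
  sorted[5] = NmMM$NmNnnNNmMmNmm
  sorted[6] = NmMmNmmNmMM$NmNnnN
  sorted[7] = NmNnnNNmMmNmmNmMM$
  sorted[8] = NmmNmMM$NmNnnNNmMm
  sorted[9] = NnnNNmMmNmmNmMM$Nm
  sorted[10] = mMM$NmNnnNNmMmNmmN
  sorted[11] = mMmNmmNmMM$NmNnnNN
  sorted[12] = mNmMM$NmNnnNNmMmNm
  sorted[13] = mNmmNmMM$NmNnnNNmM
  sorted[14] = mNnnNNmMmNmmNmMM$N
  sorted[15] = mmNmMM$NmNnnNNmMmN
  sorted[16] = nNNmMmNmmNmMM$NmNn
  sorted[17] = nnNNmMmNmmNmMM$NmN
sorted[16] = nNNmMmNmmNmMM$NmNn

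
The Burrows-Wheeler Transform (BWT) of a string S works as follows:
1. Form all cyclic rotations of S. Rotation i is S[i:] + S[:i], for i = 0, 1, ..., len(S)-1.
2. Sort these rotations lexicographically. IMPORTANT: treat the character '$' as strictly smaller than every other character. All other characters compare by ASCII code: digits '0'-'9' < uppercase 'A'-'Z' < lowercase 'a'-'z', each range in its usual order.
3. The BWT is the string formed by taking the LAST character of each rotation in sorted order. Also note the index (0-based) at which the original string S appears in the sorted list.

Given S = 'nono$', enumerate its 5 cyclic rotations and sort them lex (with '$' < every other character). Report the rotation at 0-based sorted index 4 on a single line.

All 5 rotations (rotation i = S[i:]+S[:i]):
  rot[0] = nono$
  rot[1] = ono$n
  rot[2] = no$no
  rot[3] = o$non
  rot[4] = $nono
Sorted (with $ < everything):
  sorted[0] = $nono
  sorted[1] = no$no
  sorted[2] = nono$
  sorted[3] = o$non
  sorted[4] = ono$n
sorted[4] = ono$n

Answer: ono$n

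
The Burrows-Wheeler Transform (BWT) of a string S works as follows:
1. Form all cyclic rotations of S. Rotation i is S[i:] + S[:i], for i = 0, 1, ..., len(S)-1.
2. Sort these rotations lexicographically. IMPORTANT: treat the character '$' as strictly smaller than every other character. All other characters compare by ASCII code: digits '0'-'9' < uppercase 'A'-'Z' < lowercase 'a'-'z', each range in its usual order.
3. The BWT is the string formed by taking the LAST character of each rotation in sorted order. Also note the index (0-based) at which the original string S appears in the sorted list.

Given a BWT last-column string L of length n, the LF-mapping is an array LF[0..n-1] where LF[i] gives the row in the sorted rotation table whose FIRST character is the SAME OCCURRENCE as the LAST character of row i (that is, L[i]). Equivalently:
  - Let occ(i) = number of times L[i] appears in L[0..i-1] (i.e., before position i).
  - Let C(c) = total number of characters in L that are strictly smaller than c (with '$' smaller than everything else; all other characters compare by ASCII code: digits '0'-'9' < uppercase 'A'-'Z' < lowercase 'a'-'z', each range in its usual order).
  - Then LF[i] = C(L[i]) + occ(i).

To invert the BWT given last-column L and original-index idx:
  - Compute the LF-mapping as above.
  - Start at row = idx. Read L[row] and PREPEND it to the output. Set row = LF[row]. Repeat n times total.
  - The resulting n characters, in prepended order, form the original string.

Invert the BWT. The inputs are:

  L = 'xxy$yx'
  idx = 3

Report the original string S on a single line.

LF mapping: 1 2 4 0 5 3
Walk LF starting at row 3, prepending L[row]:
  step 1: row=3, L[3]='$', prepend. Next row=LF[3]=0
  step 2: row=0, L[0]='x', prepend. Next row=LF[0]=1
  step 3: row=1, L[1]='x', prepend. Next row=LF[1]=2
  step 4: row=2, L[2]='y', prepend. Next row=LF[2]=4
  step 5: row=4, L[4]='y', prepend. Next row=LF[4]=5
  step 6: row=5, L[5]='x', prepend. Next row=LF[5]=3
Reversed output: xyyxx$

Answer: xyyxx$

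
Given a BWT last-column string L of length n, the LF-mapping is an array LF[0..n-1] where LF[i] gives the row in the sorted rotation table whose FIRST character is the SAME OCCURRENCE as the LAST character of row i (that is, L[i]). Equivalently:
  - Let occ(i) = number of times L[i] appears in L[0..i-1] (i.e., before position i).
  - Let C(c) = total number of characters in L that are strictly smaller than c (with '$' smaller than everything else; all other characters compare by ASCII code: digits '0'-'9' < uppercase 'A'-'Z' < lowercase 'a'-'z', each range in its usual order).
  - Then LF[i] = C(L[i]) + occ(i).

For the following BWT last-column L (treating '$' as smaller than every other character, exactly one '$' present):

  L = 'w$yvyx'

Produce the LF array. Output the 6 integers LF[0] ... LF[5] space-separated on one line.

Char counts: '$':1, 'v':1, 'w':1, 'x':1, 'y':2
C (first-col start): C('$')=0, C('v')=1, C('w')=2, C('x')=3, C('y')=4
L[0]='w': occ=0, LF[0]=C('w')+0=2+0=2
L[1]='$': occ=0, LF[1]=C('$')+0=0+0=0
L[2]='y': occ=0, LF[2]=C('y')+0=4+0=4
L[3]='v': occ=0, LF[3]=C('v')+0=1+0=1
L[4]='y': occ=1, LF[4]=C('y')+1=4+1=5
L[5]='x': occ=0, LF[5]=C('x')+0=3+0=3

Answer: 2 0 4 1 5 3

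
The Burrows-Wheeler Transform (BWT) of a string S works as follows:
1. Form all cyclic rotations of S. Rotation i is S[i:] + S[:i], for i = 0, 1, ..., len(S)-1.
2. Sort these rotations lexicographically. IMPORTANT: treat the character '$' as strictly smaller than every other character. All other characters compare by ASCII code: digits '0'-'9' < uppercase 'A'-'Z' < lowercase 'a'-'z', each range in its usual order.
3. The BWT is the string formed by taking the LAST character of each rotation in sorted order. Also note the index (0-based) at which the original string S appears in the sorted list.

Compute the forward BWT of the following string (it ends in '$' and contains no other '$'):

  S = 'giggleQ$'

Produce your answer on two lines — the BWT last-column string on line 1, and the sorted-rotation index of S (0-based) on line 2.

All 8 rotations (rotation i = S[i:]+S[:i]):
  rot[0] = giggleQ$
  rot[1] = iggleQ$g
  rot[2] = ggleQ$gi
  rot[3] = gleQ$gig
  rot[4] = leQ$gigg
  rot[5] = eQ$giggl
  rot[6] = Q$giggle
  rot[7] = $giggleQ
Sorted (with $ < everything):
  sorted[0] = $giggleQ  (last char: 'Q')
  sorted[1] = Q$giggle  (last char: 'e')
  sorted[2] = eQ$giggl  (last char: 'l')
  sorted[3] = ggleQ$gi  (last char: 'i')
  sorted[4] = giggleQ$  (last char: '$')
  sorted[5] = gleQ$gig  (last char: 'g')
  sorted[6] = iggleQ$g  (last char: 'g')
  sorted[7] = leQ$gigg  (last char: 'g')
Last column: Qeli$ggg
Original string S is at sorted index 4

Answer: Qeli$ggg
4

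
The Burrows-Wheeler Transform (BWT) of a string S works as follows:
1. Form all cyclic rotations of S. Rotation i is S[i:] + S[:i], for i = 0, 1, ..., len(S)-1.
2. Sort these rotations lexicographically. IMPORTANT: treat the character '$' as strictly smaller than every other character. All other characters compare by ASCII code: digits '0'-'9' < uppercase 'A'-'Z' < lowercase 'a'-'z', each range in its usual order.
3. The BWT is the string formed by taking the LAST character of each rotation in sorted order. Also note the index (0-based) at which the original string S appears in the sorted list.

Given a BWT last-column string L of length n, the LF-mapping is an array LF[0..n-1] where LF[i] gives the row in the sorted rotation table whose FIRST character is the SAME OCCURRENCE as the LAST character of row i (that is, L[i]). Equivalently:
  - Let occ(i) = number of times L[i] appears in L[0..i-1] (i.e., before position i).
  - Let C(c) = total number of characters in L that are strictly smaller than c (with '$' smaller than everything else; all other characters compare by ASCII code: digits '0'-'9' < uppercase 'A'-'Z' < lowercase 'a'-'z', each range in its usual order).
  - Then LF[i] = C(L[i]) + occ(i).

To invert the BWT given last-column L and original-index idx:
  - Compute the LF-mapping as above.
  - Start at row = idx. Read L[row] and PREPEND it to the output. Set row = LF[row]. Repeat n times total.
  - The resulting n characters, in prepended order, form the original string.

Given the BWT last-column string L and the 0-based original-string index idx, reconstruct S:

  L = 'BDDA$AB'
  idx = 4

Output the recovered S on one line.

LF mapping: 3 5 6 1 0 2 4
Walk LF starting at row 4, prepending L[row]:
  step 1: row=4, L[4]='$', prepend. Next row=LF[4]=0
  step 2: row=0, L[0]='B', prepend. Next row=LF[0]=3
  step 3: row=3, L[3]='A', prepend. Next row=LF[3]=1
  step 4: row=1, L[1]='D', prepend. Next row=LF[1]=5
  step 5: row=5, L[5]='A', prepend. Next row=LF[5]=2
  step 6: row=2, L[2]='D', prepend. Next row=LF[2]=6
  step 7: row=6, L[6]='B', prepend. Next row=LF[6]=4
Reversed output: BDADAB$

Answer: BDADAB$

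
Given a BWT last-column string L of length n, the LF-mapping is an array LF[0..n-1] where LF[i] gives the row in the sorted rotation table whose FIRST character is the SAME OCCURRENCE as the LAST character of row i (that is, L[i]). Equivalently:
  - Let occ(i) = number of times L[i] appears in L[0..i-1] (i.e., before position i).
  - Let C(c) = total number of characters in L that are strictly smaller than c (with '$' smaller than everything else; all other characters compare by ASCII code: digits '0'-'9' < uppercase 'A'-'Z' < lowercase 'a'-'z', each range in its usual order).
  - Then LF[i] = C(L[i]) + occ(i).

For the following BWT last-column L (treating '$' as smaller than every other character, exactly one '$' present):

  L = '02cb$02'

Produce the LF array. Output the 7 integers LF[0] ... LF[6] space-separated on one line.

Char counts: '$':1, '0':2, '2':2, 'b':1, 'c':1
C (first-col start): C('$')=0, C('0')=1, C('2')=3, C('b')=5, C('c')=6
L[0]='0': occ=0, LF[0]=C('0')+0=1+0=1
L[1]='2': occ=0, LF[1]=C('2')+0=3+0=3
L[2]='c': occ=0, LF[2]=C('c')+0=6+0=6
L[3]='b': occ=0, LF[3]=C('b')+0=5+0=5
L[4]='$': occ=0, LF[4]=C('$')+0=0+0=0
L[5]='0': occ=1, LF[5]=C('0')+1=1+1=2
L[6]='2': occ=1, LF[6]=C('2')+1=3+1=4

Answer: 1 3 6 5 0 2 4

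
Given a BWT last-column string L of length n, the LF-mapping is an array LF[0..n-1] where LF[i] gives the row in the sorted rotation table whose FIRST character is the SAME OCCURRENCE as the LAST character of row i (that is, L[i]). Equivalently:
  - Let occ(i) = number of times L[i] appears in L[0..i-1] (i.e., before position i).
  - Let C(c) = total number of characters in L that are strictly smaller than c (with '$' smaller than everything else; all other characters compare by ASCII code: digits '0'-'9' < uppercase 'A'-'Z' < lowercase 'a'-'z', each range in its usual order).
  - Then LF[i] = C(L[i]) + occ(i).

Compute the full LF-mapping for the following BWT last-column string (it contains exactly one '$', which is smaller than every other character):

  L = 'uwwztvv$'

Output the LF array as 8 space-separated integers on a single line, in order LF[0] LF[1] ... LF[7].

Char counts: '$':1, 't':1, 'u':1, 'v':2, 'w':2, 'z':1
C (first-col start): C('$')=0, C('t')=1, C('u')=2, C('v')=3, C('w')=5, C('z')=7
L[0]='u': occ=0, LF[0]=C('u')+0=2+0=2
L[1]='w': occ=0, LF[1]=C('w')+0=5+0=5
L[2]='w': occ=1, LF[2]=C('w')+1=5+1=6
L[3]='z': occ=0, LF[3]=C('z')+0=7+0=7
L[4]='t': occ=0, LF[4]=C('t')+0=1+0=1
L[5]='v': occ=0, LF[5]=C('v')+0=3+0=3
L[6]='v': occ=1, LF[6]=C('v')+1=3+1=4
L[7]='$': occ=0, LF[7]=C('$')+0=0+0=0

Answer: 2 5 6 7 1 3 4 0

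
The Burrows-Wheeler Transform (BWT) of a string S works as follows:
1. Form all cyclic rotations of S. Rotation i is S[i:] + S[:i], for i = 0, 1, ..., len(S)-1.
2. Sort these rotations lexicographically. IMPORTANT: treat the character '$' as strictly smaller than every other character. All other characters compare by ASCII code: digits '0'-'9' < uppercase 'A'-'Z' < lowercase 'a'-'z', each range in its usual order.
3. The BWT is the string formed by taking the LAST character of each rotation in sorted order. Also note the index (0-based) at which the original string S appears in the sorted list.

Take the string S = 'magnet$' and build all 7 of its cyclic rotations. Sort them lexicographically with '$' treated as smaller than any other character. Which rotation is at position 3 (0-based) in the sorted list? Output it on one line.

Answer: gnet$ma

Derivation:
All 7 rotations (rotation i = S[i:]+S[:i]):
  rot[0] = magnet$
  rot[1] = agnet$m
  rot[2] = gnet$ma
  rot[3] = net$mag
  rot[4] = et$magn
  rot[5] = t$magne
  rot[6] = $magnet
Sorted (with $ < everything):
  sorted[0] = $magnet
  sorted[1] = agnet$m
  sorted[2] = et$magn
  sorted[3] = gnet$ma
  sorted[4] = magnet$
  sorted[5] = net$mag
  sorted[6] = t$magne
sorted[3] = gnet$ma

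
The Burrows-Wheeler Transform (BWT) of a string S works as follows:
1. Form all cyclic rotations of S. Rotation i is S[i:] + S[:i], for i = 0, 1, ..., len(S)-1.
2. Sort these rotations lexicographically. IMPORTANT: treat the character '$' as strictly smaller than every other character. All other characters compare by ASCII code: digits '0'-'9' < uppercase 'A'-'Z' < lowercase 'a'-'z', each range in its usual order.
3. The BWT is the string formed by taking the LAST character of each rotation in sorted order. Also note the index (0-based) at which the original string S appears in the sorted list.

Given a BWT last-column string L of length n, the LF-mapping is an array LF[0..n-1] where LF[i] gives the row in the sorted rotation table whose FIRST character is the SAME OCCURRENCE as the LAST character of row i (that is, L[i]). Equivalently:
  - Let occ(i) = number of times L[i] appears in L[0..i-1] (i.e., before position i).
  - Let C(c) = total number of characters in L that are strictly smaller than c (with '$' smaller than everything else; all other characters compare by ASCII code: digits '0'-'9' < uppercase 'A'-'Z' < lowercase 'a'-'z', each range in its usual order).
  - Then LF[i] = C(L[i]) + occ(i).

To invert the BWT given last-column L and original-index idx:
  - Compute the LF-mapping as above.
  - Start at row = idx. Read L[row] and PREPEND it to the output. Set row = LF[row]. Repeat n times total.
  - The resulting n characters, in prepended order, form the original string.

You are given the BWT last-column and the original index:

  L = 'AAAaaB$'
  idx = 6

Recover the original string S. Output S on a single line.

LF mapping: 1 2 3 5 6 4 0
Walk LF starting at row 6, prepending L[row]:
  step 1: row=6, L[6]='$', prepend. Next row=LF[6]=0
  step 2: row=0, L[0]='A', prepend. Next row=LF[0]=1
  step 3: row=1, L[1]='A', prepend. Next row=LF[1]=2
  step 4: row=2, L[2]='A', prepend. Next row=LF[2]=3
  step 5: row=3, L[3]='a', prepend. Next row=LF[3]=5
  step 6: row=5, L[5]='B', prepend. Next row=LF[5]=4
  step 7: row=4, L[4]='a', prepend. Next row=LF[4]=6
Reversed output: aBaAAA$

Answer: aBaAAA$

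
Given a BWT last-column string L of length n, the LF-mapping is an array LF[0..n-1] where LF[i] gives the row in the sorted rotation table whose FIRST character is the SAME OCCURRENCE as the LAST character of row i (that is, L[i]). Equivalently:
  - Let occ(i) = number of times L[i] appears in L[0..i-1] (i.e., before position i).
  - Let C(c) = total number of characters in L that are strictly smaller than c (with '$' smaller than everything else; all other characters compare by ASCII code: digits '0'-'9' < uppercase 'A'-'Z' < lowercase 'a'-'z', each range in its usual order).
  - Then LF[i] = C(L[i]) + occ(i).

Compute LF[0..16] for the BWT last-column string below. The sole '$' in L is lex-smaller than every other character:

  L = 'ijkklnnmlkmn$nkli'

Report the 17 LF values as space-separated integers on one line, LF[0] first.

Answer: 1 3 4 5 8 13 14 11 9 6 12 15 0 16 7 10 2

Derivation:
Char counts: '$':1, 'i':2, 'j':1, 'k':4, 'l':3, 'm':2, 'n':4
C (first-col start): C('$')=0, C('i')=1, C('j')=3, C('k')=4, C('l')=8, C('m')=11, C('n')=13
L[0]='i': occ=0, LF[0]=C('i')+0=1+0=1
L[1]='j': occ=0, LF[1]=C('j')+0=3+0=3
L[2]='k': occ=0, LF[2]=C('k')+0=4+0=4
L[3]='k': occ=1, LF[3]=C('k')+1=4+1=5
L[4]='l': occ=0, LF[4]=C('l')+0=8+0=8
L[5]='n': occ=0, LF[5]=C('n')+0=13+0=13
L[6]='n': occ=1, LF[6]=C('n')+1=13+1=14
L[7]='m': occ=0, LF[7]=C('m')+0=11+0=11
L[8]='l': occ=1, LF[8]=C('l')+1=8+1=9
L[9]='k': occ=2, LF[9]=C('k')+2=4+2=6
L[10]='m': occ=1, LF[10]=C('m')+1=11+1=12
L[11]='n': occ=2, LF[11]=C('n')+2=13+2=15
L[12]='$': occ=0, LF[12]=C('$')+0=0+0=0
L[13]='n': occ=3, LF[13]=C('n')+3=13+3=16
L[14]='k': occ=3, LF[14]=C('k')+3=4+3=7
L[15]='l': occ=2, LF[15]=C('l')+2=8+2=10
L[16]='i': occ=1, LF[16]=C('i')+1=1+1=2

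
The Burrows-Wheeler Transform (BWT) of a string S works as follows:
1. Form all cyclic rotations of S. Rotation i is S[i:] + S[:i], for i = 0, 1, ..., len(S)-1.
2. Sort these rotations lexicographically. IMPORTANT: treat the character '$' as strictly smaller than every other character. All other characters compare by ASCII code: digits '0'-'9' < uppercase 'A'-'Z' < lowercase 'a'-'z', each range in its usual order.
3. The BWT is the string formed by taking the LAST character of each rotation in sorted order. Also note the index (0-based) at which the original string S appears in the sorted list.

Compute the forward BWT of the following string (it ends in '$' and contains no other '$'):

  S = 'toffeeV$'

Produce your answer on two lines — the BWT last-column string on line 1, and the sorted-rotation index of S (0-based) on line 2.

Answer: Veeffot$
7

Derivation:
All 8 rotations (rotation i = S[i:]+S[:i]):
  rot[0] = toffeeV$
  rot[1] = offeeV$t
  rot[2] = ffeeV$to
  rot[3] = feeV$tof
  rot[4] = eeV$toff
  rot[5] = eV$toffe
  rot[6] = V$toffee
  rot[7] = $toffeeV
Sorted (with $ < everything):
  sorted[0] = $toffeeV  (last char: 'V')
  sorted[1] = V$toffee  (last char: 'e')
  sorted[2] = eV$toffe  (last char: 'e')
  sorted[3] = eeV$toff  (last char: 'f')
  sorted[4] = feeV$tof  (last char: 'f')
  sorted[5] = ffeeV$to  (last char: 'o')
  sorted[6] = offeeV$t  (last char: 't')
  sorted[7] = toffeeV$  (last char: '$')
Last column: Veeffot$
Original string S is at sorted index 7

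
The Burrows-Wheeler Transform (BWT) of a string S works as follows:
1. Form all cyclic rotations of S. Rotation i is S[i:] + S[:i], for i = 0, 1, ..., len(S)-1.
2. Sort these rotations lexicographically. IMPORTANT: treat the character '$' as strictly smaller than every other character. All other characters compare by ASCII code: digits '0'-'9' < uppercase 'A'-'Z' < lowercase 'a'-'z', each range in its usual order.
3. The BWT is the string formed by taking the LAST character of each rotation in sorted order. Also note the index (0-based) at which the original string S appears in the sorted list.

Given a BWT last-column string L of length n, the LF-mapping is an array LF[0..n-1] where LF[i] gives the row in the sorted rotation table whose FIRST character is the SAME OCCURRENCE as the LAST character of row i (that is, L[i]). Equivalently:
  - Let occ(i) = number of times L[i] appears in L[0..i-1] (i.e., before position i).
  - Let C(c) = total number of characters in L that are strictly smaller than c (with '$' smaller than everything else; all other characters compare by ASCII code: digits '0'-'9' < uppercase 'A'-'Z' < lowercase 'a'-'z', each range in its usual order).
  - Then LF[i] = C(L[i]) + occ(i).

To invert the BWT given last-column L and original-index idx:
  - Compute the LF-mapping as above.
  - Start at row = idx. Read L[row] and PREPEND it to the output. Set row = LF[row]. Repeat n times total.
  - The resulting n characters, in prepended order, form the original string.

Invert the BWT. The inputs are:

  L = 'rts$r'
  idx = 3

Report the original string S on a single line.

Answer: srtr$

Derivation:
LF mapping: 1 4 3 0 2
Walk LF starting at row 3, prepending L[row]:
  step 1: row=3, L[3]='$', prepend. Next row=LF[3]=0
  step 2: row=0, L[0]='r', prepend. Next row=LF[0]=1
  step 3: row=1, L[1]='t', prepend. Next row=LF[1]=4
  step 4: row=4, L[4]='r', prepend. Next row=LF[4]=2
  step 5: row=2, L[2]='s', prepend. Next row=LF[2]=3
Reversed output: srtr$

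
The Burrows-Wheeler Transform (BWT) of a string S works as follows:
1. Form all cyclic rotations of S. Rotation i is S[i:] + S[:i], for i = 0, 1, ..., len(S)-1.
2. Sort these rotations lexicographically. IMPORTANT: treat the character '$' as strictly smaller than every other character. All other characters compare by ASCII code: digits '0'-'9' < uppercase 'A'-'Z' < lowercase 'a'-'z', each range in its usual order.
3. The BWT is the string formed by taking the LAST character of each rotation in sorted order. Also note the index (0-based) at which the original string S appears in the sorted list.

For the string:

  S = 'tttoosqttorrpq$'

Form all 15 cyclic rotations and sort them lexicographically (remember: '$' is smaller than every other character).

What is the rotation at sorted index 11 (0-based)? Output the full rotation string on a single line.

All 15 rotations (rotation i = S[i:]+S[:i]):
  rot[0] = tttoosqttorrpq$
  rot[1] = ttoosqttorrpq$t
  rot[2] = toosqttorrpq$tt
  rot[3] = oosqttorrpq$ttt
  rot[4] = osqttorrpq$ttto
  rot[5] = sqttorrpq$tttoo
  rot[6] = qttorrpq$tttoos
  rot[7] = ttorrpq$tttoosq
  rot[8] = torrpq$tttoosqt
  rot[9] = orrpq$tttoosqtt
  rot[10] = rrpq$tttoosqtto
  rot[11] = rpq$tttoosqttor
  rot[12] = pq$tttoosqttorr
  rot[13] = q$tttoosqttorrp
  rot[14] = $tttoosqttorrpq
Sorted (with $ < everything):
  sorted[0] = $tttoosqttorrpq
  sorted[1] = oosqttorrpq$ttt
  sorted[2] = orrpq$tttoosqtt
  sorted[3] = osqttorrpq$ttto
  sorted[4] = pq$tttoosqttorr
  sorted[5] = q$tttoosqttorrp
  sorted[6] = qttorrpq$tttoos
  sorted[7] = rpq$tttoosqttor
  sorted[8] = rrpq$tttoosqtto
  sorted[9] = sqttorrpq$tttoo
  sorted[10] = toosqttorrpq$tt
  sorted[11] = torrpq$tttoosqt
  sorted[12] = ttoosqttorrpq$t
  sorted[13] = ttorrpq$tttoosq
  sorted[14] = tttoosqttorrpq$
sorted[11] = torrpq$tttoosqt

Answer: torrpq$tttoosqt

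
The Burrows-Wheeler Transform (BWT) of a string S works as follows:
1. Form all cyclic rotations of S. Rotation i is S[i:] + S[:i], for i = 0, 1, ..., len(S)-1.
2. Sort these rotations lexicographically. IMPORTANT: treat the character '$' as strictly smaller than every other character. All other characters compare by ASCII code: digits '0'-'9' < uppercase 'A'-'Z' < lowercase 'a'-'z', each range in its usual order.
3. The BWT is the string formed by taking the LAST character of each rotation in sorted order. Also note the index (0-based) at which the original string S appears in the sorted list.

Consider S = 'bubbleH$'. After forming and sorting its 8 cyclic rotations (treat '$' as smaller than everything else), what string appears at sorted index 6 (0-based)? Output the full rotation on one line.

Answer: leH$bubb

Derivation:
All 8 rotations (rotation i = S[i:]+S[:i]):
  rot[0] = bubbleH$
  rot[1] = ubbleH$b
  rot[2] = bbleH$bu
  rot[3] = bleH$bub
  rot[4] = leH$bubb
  rot[5] = eH$bubbl
  rot[6] = H$bubble
  rot[7] = $bubbleH
Sorted (with $ < everything):
  sorted[0] = $bubbleH
  sorted[1] = H$bubble
  sorted[2] = bbleH$bu
  sorted[3] = bleH$bub
  sorted[4] = bubbleH$
  sorted[5] = eH$bubbl
  sorted[6] = leH$bubb
  sorted[7] = ubbleH$b
sorted[6] = leH$bubb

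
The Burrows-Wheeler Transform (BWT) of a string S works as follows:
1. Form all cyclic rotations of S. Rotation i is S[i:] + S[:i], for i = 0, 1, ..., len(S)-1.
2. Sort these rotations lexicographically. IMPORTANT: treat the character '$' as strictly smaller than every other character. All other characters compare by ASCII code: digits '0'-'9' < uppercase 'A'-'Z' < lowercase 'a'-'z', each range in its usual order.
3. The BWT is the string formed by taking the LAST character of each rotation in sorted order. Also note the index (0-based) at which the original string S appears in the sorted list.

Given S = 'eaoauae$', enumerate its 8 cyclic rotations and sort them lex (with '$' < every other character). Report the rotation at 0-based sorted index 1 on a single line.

Answer: ae$eaoau

Derivation:
All 8 rotations (rotation i = S[i:]+S[:i]):
  rot[0] = eaoauae$
  rot[1] = aoauae$e
  rot[2] = oauae$ea
  rot[3] = auae$eao
  rot[4] = uae$eaoa
  rot[5] = ae$eaoau
  rot[6] = e$eaoaua
  rot[7] = $eaoauae
Sorted (with $ < everything):
  sorted[0] = $eaoauae
  sorted[1] = ae$eaoau
  sorted[2] = aoauae$e
  sorted[3] = auae$eao
  sorted[4] = e$eaoaua
  sorted[5] = eaoauae$
  sorted[6] = oauae$ea
  sorted[7] = uae$eaoa
sorted[1] = ae$eaoau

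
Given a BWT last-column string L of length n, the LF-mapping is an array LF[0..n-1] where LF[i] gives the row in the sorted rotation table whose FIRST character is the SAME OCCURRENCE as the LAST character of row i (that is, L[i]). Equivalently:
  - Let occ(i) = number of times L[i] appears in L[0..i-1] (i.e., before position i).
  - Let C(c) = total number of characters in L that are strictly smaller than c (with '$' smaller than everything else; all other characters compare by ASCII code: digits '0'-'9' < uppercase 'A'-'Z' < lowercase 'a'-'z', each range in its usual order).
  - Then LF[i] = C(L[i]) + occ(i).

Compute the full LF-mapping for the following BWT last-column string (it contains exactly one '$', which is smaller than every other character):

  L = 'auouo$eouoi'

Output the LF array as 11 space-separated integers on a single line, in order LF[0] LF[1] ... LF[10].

Answer: 1 8 4 9 5 0 2 6 10 7 3

Derivation:
Char counts: '$':1, 'a':1, 'e':1, 'i':1, 'o':4, 'u':3
C (first-col start): C('$')=0, C('a')=1, C('e')=2, C('i')=3, C('o')=4, C('u')=8
L[0]='a': occ=0, LF[0]=C('a')+0=1+0=1
L[1]='u': occ=0, LF[1]=C('u')+0=8+0=8
L[2]='o': occ=0, LF[2]=C('o')+0=4+0=4
L[3]='u': occ=1, LF[3]=C('u')+1=8+1=9
L[4]='o': occ=1, LF[4]=C('o')+1=4+1=5
L[5]='$': occ=0, LF[5]=C('$')+0=0+0=0
L[6]='e': occ=0, LF[6]=C('e')+0=2+0=2
L[7]='o': occ=2, LF[7]=C('o')+2=4+2=6
L[8]='u': occ=2, LF[8]=C('u')+2=8+2=10
L[9]='o': occ=3, LF[9]=C('o')+3=4+3=7
L[10]='i': occ=0, LF[10]=C('i')+0=3+0=3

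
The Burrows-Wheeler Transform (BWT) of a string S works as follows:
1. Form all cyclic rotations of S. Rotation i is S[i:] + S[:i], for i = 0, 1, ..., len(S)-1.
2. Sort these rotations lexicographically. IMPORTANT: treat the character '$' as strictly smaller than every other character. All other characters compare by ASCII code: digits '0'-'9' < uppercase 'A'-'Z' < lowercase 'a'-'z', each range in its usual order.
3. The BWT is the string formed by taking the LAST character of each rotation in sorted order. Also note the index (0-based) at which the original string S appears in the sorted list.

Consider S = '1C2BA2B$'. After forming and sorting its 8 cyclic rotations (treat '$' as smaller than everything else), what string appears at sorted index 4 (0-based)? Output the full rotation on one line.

Answer: A2B$1C2B

Derivation:
All 8 rotations (rotation i = S[i:]+S[:i]):
  rot[0] = 1C2BA2B$
  rot[1] = C2BA2B$1
  rot[2] = 2BA2B$1C
  rot[3] = BA2B$1C2
  rot[4] = A2B$1C2B
  rot[5] = 2B$1C2BA
  rot[6] = B$1C2BA2
  rot[7] = $1C2BA2B
Sorted (with $ < everything):
  sorted[0] = $1C2BA2B
  sorted[1] = 1C2BA2B$
  sorted[2] = 2B$1C2BA
  sorted[3] = 2BA2B$1C
  sorted[4] = A2B$1C2B
  sorted[5] = B$1C2BA2
  sorted[6] = BA2B$1C2
  sorted[7] = C2BA2B$1
sorted[4] = A2B$1C2B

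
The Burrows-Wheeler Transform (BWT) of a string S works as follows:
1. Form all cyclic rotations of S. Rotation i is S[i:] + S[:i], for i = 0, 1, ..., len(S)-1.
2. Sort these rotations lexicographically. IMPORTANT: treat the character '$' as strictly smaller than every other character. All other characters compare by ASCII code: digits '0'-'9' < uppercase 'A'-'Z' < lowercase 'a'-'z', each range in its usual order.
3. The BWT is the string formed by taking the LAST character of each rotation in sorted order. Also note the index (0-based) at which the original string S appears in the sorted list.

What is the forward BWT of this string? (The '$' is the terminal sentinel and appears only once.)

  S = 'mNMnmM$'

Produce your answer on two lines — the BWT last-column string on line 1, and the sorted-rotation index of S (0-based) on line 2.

All 7 rotations (rotation i = S[i:]+S[:i]):
  rot[0] = mNMnmM$
  rot[1] = NMnmM$m
  rot[2] = MnmM$mN
  rot[3] = nmM$mNM
  rot[4] = mM$mNMn
  rot[5] = M$mNMnm
  rot[6] = $mNMnmM
Sorted (with $ < everything):
  sorted[0] = $mNMnmM  (last char: 'M')
  sorted[1] = M$mNMnm  (last char: 'm')
  sorted[2] = MnmM$mN  (last char: 'N')
  sorted[3] = NMnmM$m  (last char: 'm')
  sorted[4] = mM$mNMn  (last char: 'n')
  sorted[5] = mNMnmM$  (last char: '$')
  sorted[6] = nmM$mNM  (last char: 'M')
Last column: MmNmn$M
Original string S is at sorted index 5

Answer: MmNmn$M
5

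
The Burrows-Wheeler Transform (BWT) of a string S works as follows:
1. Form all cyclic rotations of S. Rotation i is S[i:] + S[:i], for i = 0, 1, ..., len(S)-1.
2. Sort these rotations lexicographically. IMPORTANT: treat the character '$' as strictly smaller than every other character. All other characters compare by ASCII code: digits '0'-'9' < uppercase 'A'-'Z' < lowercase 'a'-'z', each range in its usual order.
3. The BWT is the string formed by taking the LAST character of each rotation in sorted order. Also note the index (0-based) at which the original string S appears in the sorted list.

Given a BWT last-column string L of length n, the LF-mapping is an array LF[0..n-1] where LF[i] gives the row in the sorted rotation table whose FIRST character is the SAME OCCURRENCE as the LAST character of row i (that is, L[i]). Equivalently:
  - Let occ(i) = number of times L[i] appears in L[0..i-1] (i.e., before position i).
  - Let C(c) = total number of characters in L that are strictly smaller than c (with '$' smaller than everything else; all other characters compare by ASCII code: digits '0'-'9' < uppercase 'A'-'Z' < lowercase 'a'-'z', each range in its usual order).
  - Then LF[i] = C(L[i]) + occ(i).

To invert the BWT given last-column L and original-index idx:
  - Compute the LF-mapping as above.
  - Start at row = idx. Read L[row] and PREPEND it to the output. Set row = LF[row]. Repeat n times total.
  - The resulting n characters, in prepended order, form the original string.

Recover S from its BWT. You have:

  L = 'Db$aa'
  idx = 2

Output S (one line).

Answer: aabD$

Derivation:
LF mapping: 1 4 0 2 3
Walk LF starting at row 2, prepending L[row]:
  step 1: row=2, L[2]='$', prepend. Next row=LF[2]=0
  step 2: row=0, L[0]='D', prepend. Next row=LF[0]=1
  step 3: row=1, L[1]='b', prepend. Next row=LF[1]=4
  step 4: row=4, L[4]='a', prepend. Next row=LF[4]=3
  step 5: row=3, L[3]='a', prepend. Next row=LF[3]=2
Reversed output: aabD$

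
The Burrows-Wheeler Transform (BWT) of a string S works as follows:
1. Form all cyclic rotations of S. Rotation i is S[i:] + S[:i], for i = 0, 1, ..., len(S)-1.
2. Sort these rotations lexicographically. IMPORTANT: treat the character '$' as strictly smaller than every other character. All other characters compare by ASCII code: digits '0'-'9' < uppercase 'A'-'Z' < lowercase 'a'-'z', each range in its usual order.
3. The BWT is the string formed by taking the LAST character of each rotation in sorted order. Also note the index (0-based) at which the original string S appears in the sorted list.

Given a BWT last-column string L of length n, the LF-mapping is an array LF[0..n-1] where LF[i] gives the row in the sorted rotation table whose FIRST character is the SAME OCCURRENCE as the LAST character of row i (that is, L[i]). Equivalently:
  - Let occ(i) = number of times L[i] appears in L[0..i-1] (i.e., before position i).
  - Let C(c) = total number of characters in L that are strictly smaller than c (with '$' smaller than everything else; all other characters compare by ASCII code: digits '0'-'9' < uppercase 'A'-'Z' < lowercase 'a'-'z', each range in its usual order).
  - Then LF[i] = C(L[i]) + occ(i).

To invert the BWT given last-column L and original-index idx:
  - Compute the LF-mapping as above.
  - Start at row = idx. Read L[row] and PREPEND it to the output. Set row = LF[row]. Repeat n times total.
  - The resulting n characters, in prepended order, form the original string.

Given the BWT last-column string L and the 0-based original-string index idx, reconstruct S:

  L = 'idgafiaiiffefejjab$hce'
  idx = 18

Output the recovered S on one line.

Answer: iefejhiefffbicjgadaai$

Derivation:
LF mapping: 16 6 14 1 10 17 2 18 19 11 12 7 13 8 20 21 3 4 0 15 5 9
Walk LF starting at row 18, prepending L[row]:
  step 1: row=18, L[18]='$', prepend. Next row=LF[18]=0
  step 2: row=0, L[0]='i', prepend. Next row=LF[0]=16
  step 3: row=16, L[16]='a', prepend. Next row=LF[16]=3
  step 4: row=3, L[3]='a', prepend. Next row=LF[3]=1
  step 5: row=1, L[1]='d', prepend. Next row=LF[1]=6
  step 6: row=6, L[6]='a', prepend. Next row=LF[6]=2
  step 7: row=2, L[2]='g', prepend. Next row=LF[2]=14
  step 8: row=14, L[14]='j', prepend. Next row=LF[14]=20
  step 9: row=20, L[20]='c', prepend. Next row=LF[20]=5
  step 10: row=5, L[5]='i', prepend. Next row=LF[5]=17
  step 11: row=17, L[17]='b', prepend. Next row=LF[17]=4
  step 12: row=4, L[4]='f', prepend. Next row=LF[4]=10
  step 13: row=10, L[10]='f', prepend. Next row=LF[10]=12
  step 14: row=12, L[12]='f', prepend. Next row=LF[12]=13
  step 15: row=13, L[13]='e', prepend. Next row=LF[13]=8
  step 16: row=8, L[8]='i', prepend. Next row=LF[8]=19
  step 17: row=19, L[19]='h', prepend. Next row=LF[19]=15
  step 18: row=15, L[15]='j', prepend. Next row=LF[15]=21
  step 19: row=21, L[21]='e', prepend. Next row=LF[21]=9
  step 20: row=9, L[9]='f', prepend. Next row=LF[9]=11
  step 21: row=11, L[11]='e', prepend. Next row=LF[11]=7
  step 22: row=7, L[7]='i', prepend. Next row=LF[7]=18
Reversed output: iefejhiefffbicjgadaai$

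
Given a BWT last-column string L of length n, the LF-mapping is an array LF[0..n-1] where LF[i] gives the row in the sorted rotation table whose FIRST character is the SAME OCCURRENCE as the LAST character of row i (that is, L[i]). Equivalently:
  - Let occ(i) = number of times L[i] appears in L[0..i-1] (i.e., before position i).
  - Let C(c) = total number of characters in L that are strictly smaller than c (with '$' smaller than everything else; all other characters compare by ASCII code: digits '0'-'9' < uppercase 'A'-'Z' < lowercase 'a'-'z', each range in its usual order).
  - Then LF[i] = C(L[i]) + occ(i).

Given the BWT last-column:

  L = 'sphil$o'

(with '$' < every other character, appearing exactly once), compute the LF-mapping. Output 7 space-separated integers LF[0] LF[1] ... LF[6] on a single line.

Answer: 6 5 1 2 3 0 4

Derivation:
Char counts: '$':1, 'h':1, 'i':1, 'l':1, 'o':1, 'p':1, 's':1
C (first-col start): C('$')=0, C('h')=1, C('i')=2, C('l')=3, C('o')=4, C('p')=5, C('s')=6
L[0]='s': occ=0, LF[0]=C('s')+0=6+0=6
L[1]='p': occ=0, LF[1]=C('p')+0=5+0=5
L[2]='h': occ=0, LF[2]=C('h')+0=1+0=1
L[3]='i': occ=0, LF[3]=C('i')+0=2+0=2
L[4]='l': occ=0, LF[4]=C('l')+0=3+0=3
L[5]='$': occ=0, LF[5]=C('$')+0=0+0=0
L[6]='o': occ=0, LF[6]=C('o')+0=4+0=4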